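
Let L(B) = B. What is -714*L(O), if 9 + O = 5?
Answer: 2856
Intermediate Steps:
O = -4 (O = -9 + 5 = -4)
-714*L(O) = -714*(-4) = 2856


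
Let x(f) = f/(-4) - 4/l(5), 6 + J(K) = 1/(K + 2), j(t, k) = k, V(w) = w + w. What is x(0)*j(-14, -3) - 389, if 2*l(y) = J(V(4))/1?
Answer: -23191/59 ≈ -393.07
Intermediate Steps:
V(w) = 2*w
J(K) = -6 + 1/(2 + K) (J(K) = -6 + 1/(K + 2) = -6 + 1/(2 + K))
l(y) = -59/20 (l(y) = (((-11 - 12*4)/(2 + 2*4))/1)/2 = (((-11 - 6*8)/(2 + 8))*1)/2 = (((-11 - 48)/10)*1)/2 = (((⅒)*(-59))*1)/2 = (-59/10*1)/2 = (½)*(-59/10) = -59/20)
x(f) = 80/59 - f/4 (x(f) = f/(-4) - 4/(-59/20) = f*(-¼) - 4*(-20/59) = -f/4 + 80/59 = 80/59 - f/4)
x(0)*j(-14, -3) - 389 = (80/59 - ¼*0)*(-3) - 389 = (80/59 + 0)*(-3) - 389 = (80/59)*(-3) - 389 = -240/59 - 389 = -23191/59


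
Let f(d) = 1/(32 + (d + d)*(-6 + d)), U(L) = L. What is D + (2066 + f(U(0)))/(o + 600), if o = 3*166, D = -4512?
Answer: -158467519/35136 ≈ -4510.1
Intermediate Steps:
o = 498
f(d) = 1/(32 + 2*d*(-6 + d)) (f(d) = 1/(32 + (2*d)*(-6 + d)) = 1/(32 + 2*d*(-6 + d)))
D + (2066 + f(U(0)))/(o + 600) = -4512 + (2066 + 1/(2*(16 + 0² - 6*0)))/(498 + 600) = -4512 + (2066 + 1/(2*(16 + 0 + 0)))/1098 = -4512 + (2066 + (½)/16)*(1/1098) = -4512 + (2066 + (½)*(1/16))*(1/1098) = -4512 + (2066 + 1/32)*(1/1098) = -4512 + (66113/32)*(1/1098) = -4512 + 66113/35136 = -158467519/35136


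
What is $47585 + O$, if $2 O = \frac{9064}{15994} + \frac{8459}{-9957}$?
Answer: $\frac{688908743221}{14477478} \approx 47585.0$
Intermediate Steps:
$O = - \frac{2047409}{14477478}$ ($O = \frac{\frac{9064}{15994} + \frac{8459}{-9957}}{2} = \frac{9064 \cdot \frac{1}{15994} + 8459 \left(- \frac{1}{9957}\right)}{2} = \frac{\frac{412}{727} - \frac{8459}{9957}}{2} = \frac{1}{2} \left(- \frac{2047409}{7238739}\right) = - \frac{2047409}{14477478} \approx -0.14142$)
$47585 + O = 47585 - \frac{2047409}{14477478} = \frac{688908743221}{14477478}$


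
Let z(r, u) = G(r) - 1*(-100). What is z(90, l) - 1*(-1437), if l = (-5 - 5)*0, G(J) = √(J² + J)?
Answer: 1537 + 3*√910 ≈ 1627.5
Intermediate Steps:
G(J) = √(J + J²)
l = 0 (l = -10*0 = 0)
z(r, u) = 100 + √(r*(1 + r)) (z(r, u) = √(r*(1 + r)) - 1*(-100) = √(r*(1 + r)) + 100 = 100 + √(r*(1 + r)))
z(90, l) - 1*(-1437) = (100 + √(90*(1 + 90))) - 1*(-1437) = (100 + √(90*91)) + 1437 = (100 + √8190) + 1437 = (100 + 3*√910) + 1437 = 1537 + 3*√910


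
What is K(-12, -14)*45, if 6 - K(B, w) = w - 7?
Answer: 1215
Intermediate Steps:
K(B, w) = 13 - w (K(B, w) = 6 - (w - 7) = 6 - (-7 + w) = 6 + (7 - w) = 13 - w)
K(-12, -14)*45 = (13 - 1*(-14))*45 = (13 + 14)*45 = 27*45 = 1215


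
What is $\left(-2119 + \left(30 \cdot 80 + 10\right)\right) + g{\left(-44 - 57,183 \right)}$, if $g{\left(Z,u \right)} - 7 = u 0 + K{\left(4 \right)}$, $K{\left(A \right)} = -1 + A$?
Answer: $301$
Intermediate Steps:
$g{\left(Z,u \right)} = 10$ ($g{\left(Z,u \right)} = 7 + \left(u 0 + \left(-1 + 4\right)\right) = 7 + \left(0 + 3\right) = 7 + 3 = 10$)
$\left(-2119 + \left(30 \cdot 80 + 10\right)\right) + g{\left(-44 - 57,183 \right)} = \left(-2119 + \left(30 \cdot 80 + 10\right)\right) + 10 = \left(-2119 + \left(2400 + 10\right)\right) + 10 = \left(-2119 + 2410\right) + 10 = 291 + 10 = 301$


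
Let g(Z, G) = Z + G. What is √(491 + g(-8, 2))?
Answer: √485 ≈ 22.023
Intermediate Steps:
g(Z, G) = G + Z
√(491 + g(-8, 2)) = √(491 + (2 - 8)) = √(491 - 6) = √485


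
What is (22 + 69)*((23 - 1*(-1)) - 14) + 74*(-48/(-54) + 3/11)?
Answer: 98600/99 ≈ 995.96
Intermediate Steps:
(22 + 69)*((23 - 1*(-1)) - 14) + 74*(-48/(-54) + 3/11) = 91*((23 + 1) - 14) + 74*(-48*(-1/54) + 3*(1/11)) = 91*(24 - 14) + 74*(8/9 + 3/11) = 91*10 + 74*(115/99) = 910 + 8510/99 = 98600/99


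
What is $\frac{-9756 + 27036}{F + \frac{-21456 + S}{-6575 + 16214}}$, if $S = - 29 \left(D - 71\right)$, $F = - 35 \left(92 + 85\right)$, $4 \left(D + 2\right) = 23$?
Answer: $- \frac{666247680}{238932443} \approx -2.7884$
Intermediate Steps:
$D = \frac{15}{4}$ ($D = -2 + \frac{1}{4} \cdot 23 = -2 + \frac{23}{4} = \frac{15}{4} \approx 3.75$)
$F = -6195$ ($F = \left(-35\right) 177 = -6195$)
$S = \frac{7801}{4}$ ($S = - 29 \left(\frac{15}{4} - 71\right) = \left(-29\right) \left(- \frac{269}{4}\right) = \frac{7801}{4} \approx 1950.3$)
$\frac{-9756 + 27036}{F + \frac{-21456 + S}{-6575 + 16214}} = \frac{-9756 + 27036}{-6195 + \frac{-21456 + \frac{7801}{4}}{-6575 + 16214}} = \frac{17280}{-6195 - \frac{78023}{4 \cdot 9639}} = \frac{17280}{-6195 - \frac{78023}{38556}} = \frac{17280}{- \frac{238932443}{38556}} = 17280 \left(- \frac{38556}{238932443}\right) = - \frac{666247680}{238932443}$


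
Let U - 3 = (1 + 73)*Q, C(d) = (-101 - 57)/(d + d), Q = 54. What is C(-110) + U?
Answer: 439969/110 ≈ 3999.7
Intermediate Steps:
C(d) = -79/d (C(d) = -158*1/(2*d) = -79/d)
U = 3999 (U = 3 + (1 + 73)*54 = 3 + 74*54 = 3 + 3996 = 3999)
C(-110) + U = -79/(-110) + 3999 = -79*(-1/110) + 3999 = 79/110 + 3999 = 439969/110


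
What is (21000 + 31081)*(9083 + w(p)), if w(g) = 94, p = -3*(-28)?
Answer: 477947337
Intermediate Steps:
p = 84
(21000 + 31081)*(9083 + w(p)) = (21000 + 31081)*(9083 + 94) = 52081*9177 = 477947337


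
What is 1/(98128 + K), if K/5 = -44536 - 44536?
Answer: -1/347232 ≈ -2.8799e-6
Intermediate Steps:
K = -445360 (K = 5*(-44536 - 44536) = 5*(-89072) = -445360)
1/(98128 + K) = 1/(98128 - 445360) = 1/(-347232) = -1/347232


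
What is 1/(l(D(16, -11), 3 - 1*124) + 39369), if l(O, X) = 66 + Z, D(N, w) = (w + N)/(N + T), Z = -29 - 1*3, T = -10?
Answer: 1/39403 ≈ 2.5379e-5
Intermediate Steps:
Z = -32 (Z = -29 - 3 = -32)
D(N, w) = (N + w)/(-10 + N) (D(N, w) = (w + N)/(N - 10) = (N + w)/(-10 + N))
l(O, X) = 34 (l(O, X) = 66 - 32 = 34)
1/(l(D(16, -11), 3 - 1*124) + 39369) = 1/(34 + 39369) = 1/39403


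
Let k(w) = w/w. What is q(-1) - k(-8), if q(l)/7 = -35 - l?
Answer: -239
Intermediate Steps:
k(w) = 1
q(l) = -245 - 7*l (q(l) = 7*(-35 - l) = -245 - 7*l)
q(-1) - k(-8) = (-245 - 7*(-1)) - 1*1 = (-245 + 7) - 1 = -238 - 1 = -239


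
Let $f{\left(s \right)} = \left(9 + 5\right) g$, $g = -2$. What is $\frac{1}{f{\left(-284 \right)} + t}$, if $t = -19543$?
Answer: $- \frac{1}{19571} \approx -5.1096 \cdot 10^{-5}$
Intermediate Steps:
$f{\left(s \right)} = -28$ ($f{\left(s \right)} = \left(9 + 5\right) \left(-2\right) = 14 \left(-2\right) = -28$)
$\frac{1}{f{\left(-284 \right)} + t} = \frac{1}{-28 - 19543} = \frac{1}{-19571} = - \frac{1}{19571}$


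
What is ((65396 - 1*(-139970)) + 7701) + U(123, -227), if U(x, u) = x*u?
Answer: 185146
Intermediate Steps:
U(x, u) = u*x
((65396 - 1*(-139970)) + 7701) + U(123, -227) = ((65396 - 1*(-139970)) + 7701) - 227*123 = ((65396 + 139970) + 7701) - 27921 = (205366 + 7701) - 27921 = 213067 - 27921 = 185146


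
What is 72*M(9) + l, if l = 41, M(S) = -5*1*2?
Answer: -679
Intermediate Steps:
M(S) = -10 (M(S) = -5*2 = -10)
72*M(9) + l = 72*(-10) + 41 = -720 + 41 = -679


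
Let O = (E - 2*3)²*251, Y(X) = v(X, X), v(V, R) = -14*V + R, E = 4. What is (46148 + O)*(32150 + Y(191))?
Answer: 1398858384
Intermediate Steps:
v(V, R) = R - 14*V
Y(X) = -13*X (Y(X) = X - 14*X = -13*X)
O = 1004 (O = (4 - 2*3)²*251 = (4 - 6)²*251 = (-2)²*251 = 4*251 = 1004)
(46148 + O)*(32150 + Y(191)) = (46148 + 1004)*(32150 - 13*191) = 47152*(32150 - 2483) = 47152*29667 = 1398858384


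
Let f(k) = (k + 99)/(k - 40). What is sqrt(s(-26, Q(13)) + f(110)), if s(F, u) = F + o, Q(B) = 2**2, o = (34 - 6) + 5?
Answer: sqrt(48930)/70 ≈ 3.1600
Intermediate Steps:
o = 33 (o = 28 + 5 = 33)
f(k) = (99 + k)/(-40 + k)
Q(B) = 4
s(F, u) = 33 + F (s(F, u) = F + 33 = 33 + F)
sqrt(s(-26, Q(13)) + f(110)) = sqrt((33 - 26) + (99 + 110)/(-40 + 110)) = sqrt(7 + 209/70) = sqrt(699/70) = sqrt(48930)/70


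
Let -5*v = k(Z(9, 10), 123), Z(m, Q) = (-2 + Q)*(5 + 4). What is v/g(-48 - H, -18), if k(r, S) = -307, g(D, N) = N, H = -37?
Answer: -307/90 ≈ -3.4111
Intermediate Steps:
Z(m, Q) = -18 + 9*Q (Z(m, Q) = (-2 + Q)*9 = -18 + 9*Q)
v = 307/5 (v = -1/5*(-307) = 307/5 ≈ 61.400)
v/g(-48 - H, -18) = (307/5)/(-18) = (307/5)*(-1/18) = -307/90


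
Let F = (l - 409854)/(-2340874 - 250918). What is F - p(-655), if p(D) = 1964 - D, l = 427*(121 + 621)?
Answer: -1696952557/647948 ≈ -2619.0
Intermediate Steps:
l = 316834 (l = 427*742 = 316834)
F = 23255/647948 (F = (316834 - 409854)/(-2340874 - 250918) = -93020/(-2591792) = -93020*(-1/2591792) = 23255/647948 ≈ 0.035890)
F - p(-655) = 23255/647948 - (1964 - 1*(-655)) = 23255/647948 - (1964 + 655) = 23255/647948 - 1*2619 = 23255/647948 - 2619 = -1696952557/647948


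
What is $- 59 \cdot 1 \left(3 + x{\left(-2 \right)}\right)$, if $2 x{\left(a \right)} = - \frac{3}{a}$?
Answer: $- \frac{885}{4} \approx -221.25$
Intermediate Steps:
$x{\left(a \right)} = - \frac{3}{2 a}$ ($x{\left(a \right)} = \frac{\left(-3\right) \frac{1}{a}}{2} = - \frac{3}{2 a}$)
$- 59 \cdot 1 \left(3 + x{\left(-2 \right)}\right) = - 59 \cdot 1 \left(3 - \frac{3}{2 \left(-2\right)}\right) = - 59 \cdot 1 \left(3 - - \frac{3}{4}\right) = - 59 \cdot 1 \left(3 + \frac{3}{4}\right) = - 59 \cdot 1 \cdot \frac{15}{4} = \left(-59\right) \frac{15}{4} = - \frac{885}{4}$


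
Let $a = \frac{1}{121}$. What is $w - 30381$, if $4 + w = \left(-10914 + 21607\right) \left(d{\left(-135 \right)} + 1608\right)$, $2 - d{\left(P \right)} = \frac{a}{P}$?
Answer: $\frac{280722621268}{16335} \approx 1.7185 \cdot 10^{7}$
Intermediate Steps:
$a = \frac{1}{121} \approx 0.0082645$
$d{\left(P \right)} = 2 - \frac{1}{121 P}$
$w = \frac{281218894903}{16335}$ ($w = -4 + \left(-10914 + 21607\right) \left(\left(2 - \frac{1}{121 \left(-135\right)}\right) + 1608\right) = -4 + 10693 \left(\left(2 - - \frac{1}{16335}\right) + 1608\right) = -4 + 10693 \left(\left(2 + \frac{1}{16335}\right) + 1608\right) = -4 + 10693 \left(\frac{32671}{16335} + 1608\right) = -4 + 10693 \cdot \frac{26299351}{16335} = -4 + \frac{281218960243}{16335} = \frac{281218894903}{16335} \approx 1.7216 \cdot 10^{7}$)
$w - 30381 = \frac{281218894903}{16335} - 30381 = \frac{280722621268}{16335}$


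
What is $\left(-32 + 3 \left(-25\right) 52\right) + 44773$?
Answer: $40841$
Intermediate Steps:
$\left(-32 + 3 \left(-25\right) 52\right) + 44773 = \left(-32 - 3900\right) + 44773 = -3932 + 44773 = 40841$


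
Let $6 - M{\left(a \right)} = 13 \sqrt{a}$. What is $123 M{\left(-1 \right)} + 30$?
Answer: $768 - 1599 i \approx 768.0 - 1599.0 i$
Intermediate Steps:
$M{\left(a \right)} = 6 - 13 \sqrt{a}$
$123 M{\left(-1 \right)} + 30 = 123 \left(6 - 13 \sqrt{-1}\right) + 30 = 123 \left(6 - 13 i\right) + 30 = \left(738 - 1599 i\right) + 30 = 768 - 1599 i$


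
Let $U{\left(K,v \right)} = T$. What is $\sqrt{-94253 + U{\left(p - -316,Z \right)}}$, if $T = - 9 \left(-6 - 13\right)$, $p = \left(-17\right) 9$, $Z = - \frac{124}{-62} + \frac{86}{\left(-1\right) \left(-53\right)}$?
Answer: $i \sqrt{94082} \approx 306.73 i$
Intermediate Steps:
$Z = \frac{192}{53}$ ($Z = \left(-124\right) \left(- \frac{1}{62}\right) + \frac{86}{53} = 2 + 86 \cdot \frac{1}{53} = 2 + \frac{86}{53} = \frac{192}{53} \approx 3.6226$)
$p = -153$
$T = 171$ ($T = \left(-9\right) \left(-19\right) = 171$)
$U{\left(K,v \right)} = 171$
$\sqrt{-94253 + U{\left(p - -316,Z \right)}} = \sqrt{-94253 + 171} = \sqrt{-94082} = i \sqrt{94082}$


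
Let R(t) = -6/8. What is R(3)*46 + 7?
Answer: -55/2 ≈ -27.500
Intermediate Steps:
R(t) = -¾ (R(t) = -6*⅛ = -¾)
R(3)*46 + 7 = -¾*46 + 7 = -69/2 + 7 = -55/2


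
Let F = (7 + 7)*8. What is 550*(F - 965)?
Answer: -469150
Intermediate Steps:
F = 112 (F = 14*8 = 112)
550*(F - 965) = 550*(112 - 965) = 550*(-853) = -469150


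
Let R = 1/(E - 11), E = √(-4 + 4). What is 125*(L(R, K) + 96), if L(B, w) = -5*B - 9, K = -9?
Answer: 120250/11 ≈ 10932.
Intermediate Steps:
E = 0 (E = √0 = 0)
R = -1/11 (R = 1/(0 - 11) = 1/(-11) = -1/11 ≈ -0.090909)
L(B, w) = -9 - 5*B
125*(L(R, K) + 96) = 125*((-9 - 5*(-1/11)) + 96) = 125*((-9 + 5/11) + 96) = 125*(-94/11 + 96) = 125*(962/11) = 120250/11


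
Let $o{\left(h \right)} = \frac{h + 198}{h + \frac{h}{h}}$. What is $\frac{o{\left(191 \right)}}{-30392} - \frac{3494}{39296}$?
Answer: $- \frac{159403895}{1791426048} \approx -0.088982$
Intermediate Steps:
$o{\left(h \right)} = \frac{198 + h}{1 + h}$ ($o{\left(h \right)} = \frac{198 + h}{h + 1} = \frac{198 + h}{1 + h}$)
$\frac{o{\left(191 \right)}}{-30392} - \frac{3494}{39296} = \frac{\frac{1}{1 + 191} \left(198 + 191\right)}{-30392} - \frac{3494}{39296} = \frac{1}{192} \cdot 389 \left(- \frac{1}{30392}\right) - \frac{1747}{19648} = \frac{389}{192} \left(- \frac{1}{30392}\right) - \frac{1747}{19648} = - \frac{389}{5835264} - \frac{1747}{19648} = - \frac{159403895}{1791426048}$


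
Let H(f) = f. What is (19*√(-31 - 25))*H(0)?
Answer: 0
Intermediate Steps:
(19*√(-31 - 25))*H(0) = (19*√(-31 - 25))*0 = (19*√(-56))*0 = (19*(2*I*√14))*0 = (38*I*√14)*0 = 0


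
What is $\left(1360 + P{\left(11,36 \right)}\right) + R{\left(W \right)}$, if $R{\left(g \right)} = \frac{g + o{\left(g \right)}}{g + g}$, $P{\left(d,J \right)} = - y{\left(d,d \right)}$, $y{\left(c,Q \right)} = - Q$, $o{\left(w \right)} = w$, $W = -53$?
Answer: $1372$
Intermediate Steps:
$P{\left(d,J \right)} = d$ ($P{\left(d,J \right)} = - \left(-1\right) d = d$)
$R{\left(g \right)} = 1$ ($R{\left(g \right)} = \frac{g + g}{g + g} = \frac{2 g}{2 g} = 2 g \frac{1}{2 g} = 1$)
$\left(1360 + P{\left(11,36 \right)}\right) + R{\left(W \right)} = \left(1360 + 11\right) + 1 = 1371 + 1 = 1372$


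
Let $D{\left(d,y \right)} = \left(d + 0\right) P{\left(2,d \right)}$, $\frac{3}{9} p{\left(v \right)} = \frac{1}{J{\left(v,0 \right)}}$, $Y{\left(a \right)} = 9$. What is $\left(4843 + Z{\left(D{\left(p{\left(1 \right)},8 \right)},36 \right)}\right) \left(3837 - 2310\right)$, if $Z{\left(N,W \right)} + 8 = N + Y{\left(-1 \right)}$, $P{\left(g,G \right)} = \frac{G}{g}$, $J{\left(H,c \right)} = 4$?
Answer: $\frac{236710959}{32} \approx 7.3972 \cdot 10^{6}$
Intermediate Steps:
$p{\left(v \right)} = \frac{3}{4}$
$D{\left(d,y \right)} = \frac{d^{2}}{2}$ ($D{\left(d,y \right)} = \left(d + 0\right) \frac{d}{2} = d d \frac{1}{2} = d \frac{d}{2} = \frac{d^{2}}{2}$)
$Z{\left(N,W \right)} = 1 + N$ ($Z{\left(N,W \right)} = -8 + \left(N + 9\right) = -8 + \left(9 + N\right) = 1 + N$)
$\left(4843 + Z{\left(D{\left(p{\left(1 \right)},8 \right)},36 \right)}\right) \left(3837 - 2310\right) = \left(4843 + \left(1 + \frac{\left(\frac{3}{4}\right)^{2}}{2}\right)\right) \left(3837 - 2310\right) = \left(4843 + \left(1 + \frac{1}{2} \cdot \frac{9}{16}\right)\right) 1527 = \left(4843 + \left(1 + \frac{9}{32}\right)\right) 1527 = \left(4843 + \frac{41}{32}\right) 1527 = \frac{155017}{32} \cdot 1527 = \frac{236710959}{32}$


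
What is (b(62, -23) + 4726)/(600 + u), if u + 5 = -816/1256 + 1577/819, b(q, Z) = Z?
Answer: 604725849/76670936 ≈ 7.8873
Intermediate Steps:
u = -478864/128583 (u = -5 + (-816/1256 + 1577/819) = -5 + (-816*1/1256 + 1577*(1/819)) = -5 + (-102/157 + 1577/819) = -5 + 164051/128583 = -478864/128583 ≈ -3.7242)
(b(62, -23) + 4726)/(600 + u) = (-23 + 4726)/(600 - 478864/128583) = 4703/(76670936/128583) = 4703*(128583/76670936) = 604725849/76670936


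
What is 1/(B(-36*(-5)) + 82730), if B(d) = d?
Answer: 1/82910 ≈ 1.2061e-5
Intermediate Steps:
1/(B(-36*(-5)) + 82730) = 1/(-36*(-5) + 82730) = 1/(180 + 82730) = 1/82910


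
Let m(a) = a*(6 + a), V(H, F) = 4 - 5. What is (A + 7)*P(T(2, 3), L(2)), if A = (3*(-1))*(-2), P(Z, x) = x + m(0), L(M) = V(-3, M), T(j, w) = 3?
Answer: -13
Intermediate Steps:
V(H, F) = -1
L(M) = -1
P(Z, x) = x (P(Z, x) = x + 0*(6 + 0) = x + 0*6 = x + 0 = x)
A = 6 (A = -3*(-2) = 6)
(A + 7)*P(T(2, 3), L(2)) = (6 + 7)*(-1) = 13*(-1) = -13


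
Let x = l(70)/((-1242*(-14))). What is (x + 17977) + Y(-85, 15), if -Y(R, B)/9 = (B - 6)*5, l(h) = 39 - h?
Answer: 305541905/17388 ≈ 17572.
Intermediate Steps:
x = -31/17388 (x = (39 - 1*70)/((-1242*(-14))) = (39 - 70)/17388 = -31*1/17388 = -31/17388 ≈ -0.0017828)
Y(R, B) = 270 - 45*B (Y(R, B) = -9*(B - 6)*5 = -9*(-6 + B)*5 = -9*(-30 + 5*B) = 270 - 45*B)
(x + 17977) + Y(-85, 15) = (-31/17388 + 17977) + (270 - 45*15) = 312584045/17388 + (270 - 675) = 312584045/17388 - 405 = 305541905/17388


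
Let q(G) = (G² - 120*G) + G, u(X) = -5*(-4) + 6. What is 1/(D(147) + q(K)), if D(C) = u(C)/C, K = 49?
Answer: -147/504184 ≈ -0.00029156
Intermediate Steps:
u(X) = 26 (u(X) = 20 + 6 = 26)
q(G) = G² - 119*G
D(C) = 26/C
1/(D(147) + q(K)) = 1/(26/147 + 49*(-119 + 49)) = 1/(26*(1/147) + 49*(-70)) = 1/(26/147 - 3430) = 1/(-504184/147) = -147/504184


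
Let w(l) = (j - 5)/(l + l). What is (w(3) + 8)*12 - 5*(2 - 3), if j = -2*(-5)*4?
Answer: 171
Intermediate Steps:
j = 40 (j = 10*4 = 40)
w(l) = 35/(2*l) (w(l) = (40 - 5)/(l + l) = 35/((2*l)) = 35*(1/(2*l)) = 35/(2*l))
(w(3) + 8)*12 - 5*(2 - 3) = ((35/2)/3 + 8)*12 - 5*(2 - 3) = ((35/2)*(⅓) + 8)*12 - 5*(-1) = (35/6 + 8)*12 + 5 = (83/6)*12 + 5 = 166 + 5 = 171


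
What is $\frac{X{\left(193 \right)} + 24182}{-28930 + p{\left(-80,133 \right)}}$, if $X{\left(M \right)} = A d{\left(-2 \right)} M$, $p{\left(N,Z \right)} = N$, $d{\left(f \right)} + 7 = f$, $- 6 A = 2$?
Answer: $- \frac{24761}{29010} \approx -0.85353$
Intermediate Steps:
$A = - \frac{1}{3}$ ($A = \left(- \frac{1}{6}\right) 2 = - \frac{1}{3} \approx -0.33333$)
$d{\left(f \right)} = -7 + f$
$X{\left(M \right)} = 3 M$ ($X{\left(M \right)} = - \frac{-7 - 2}{3} M = \left(- \frac{1}{3}\right) \left(-9\right) M = 3 M$)
$\frac{X{\left(193 \right)} + 24182}{-28930 + p{\left(-80,133 \right)}} = \frac{3 \cdot 193 + 24182}{-28930 - 80} = \frac{579 + 24182}{-29010} = 24761 \left(- \frac{1}{29010}\right) = - \frac{24761}{29010}$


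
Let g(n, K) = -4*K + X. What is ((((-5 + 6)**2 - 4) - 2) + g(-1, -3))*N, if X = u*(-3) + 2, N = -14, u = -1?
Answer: -168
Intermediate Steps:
X = 5 (X = -1*(-3) + 2 = 3 + 2 = 5)
g(n, K) = 5 - 4*K (g(n, K) = -4*K + 5 = 5 - 4*K)
((((-5 + 6)**2 - 4) - 2) + g(-1, -3))*N = ((((-5 + 6)**2 - 4) - 2) + (5 - 4*(-3)))*(-14) = (((1**2 - 4) - 2) + (5 + 12))*(-14) = (((1 - 4) - 2) + 17)*(-14) = ((-3 - 2) + 17)*(-14) = (-5 + 17)*(-14) = 12*(-14) = -168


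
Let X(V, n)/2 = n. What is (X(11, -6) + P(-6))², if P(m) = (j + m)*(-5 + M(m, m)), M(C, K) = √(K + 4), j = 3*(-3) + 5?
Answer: 1244 - 760*I*√2 ≈ 1244.0 - 1074.8*I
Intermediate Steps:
j = -4 (j = -9 + 5 = -4)
X(V, n) = 2*n
M(C, K) = √(4 + K)
P(m) = (-5 + √(4 + m))*(-4 + m) (P(m) = (-4 + m)*(-5 + √(4 + m)) = (-5 + √(4 + m))*(-4 + m))
(X(11, -6) + P(-6))² = (2*(-6) + (20 - 5*(-6) - 4*√(4 - 6) - 6*√(4 - 6)))² = (-12 + (20 + 30 - 4*I*√2 - 6*I*√2))² = (-12 + (50 - 10*I*√2))² = (38 - 10*I*√2)²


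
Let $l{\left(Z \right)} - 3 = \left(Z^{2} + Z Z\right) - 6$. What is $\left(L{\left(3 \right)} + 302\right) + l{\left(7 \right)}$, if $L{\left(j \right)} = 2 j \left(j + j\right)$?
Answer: $433$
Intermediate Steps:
$L{\left(j \right)} = 4 j^{2}$ ($L{\left(j \right)} = 2 j 2 j = 2 \cdot 2 j^{2} = 4 j^{2}$)
$l{\left(Z \right)} = -3 + 2 Z^{2}$ ($l{\left(Z \right)} = 3 - \left(6 - Z^{2} - Z Z\right) = 3 + \left(\left(Z^{2} + Z^{2}\right) - 6\right) = 3 + \left(2 Z^{2} - 6\right) = 3 + \left(-6 + 2 Z^{2}\right) = -3 + 2 Z^{2}$)
$\left(L{\left(3 \right)} + 302\right) + l{\left(7 \right)} = \left(4 \cdot 3^{2} + 302\right) - \left(3 - 2 \cdot 7^{2}\right) = \left(4 \cdot 9 + 302\right) + \left(-3 + 2 \cdot 49\right) = \left(36 + 302\right) + \left(-3 + 98\right) = 338 + 95 = 433$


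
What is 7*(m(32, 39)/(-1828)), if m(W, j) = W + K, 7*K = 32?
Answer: -64/457 ≈ -0.14004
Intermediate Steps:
K = 32/7 (K = (⅐)*32 = 32/7 ≈ 4.5714)
m(W, j) = 32/7 + W (m(W, j) = W + 32/7 = 32/7 + W)
7*(m(32, 39)/(-1828)) = 7*((32/7 + 32)/(-1828)) = 7*((256/7)*(-1/1828)) = 7*(-64/3199) = -64/457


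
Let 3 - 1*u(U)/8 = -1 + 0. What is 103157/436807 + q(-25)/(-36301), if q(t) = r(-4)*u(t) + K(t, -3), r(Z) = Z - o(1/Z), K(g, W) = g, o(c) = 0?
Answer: 3811533728/15856530907 ≈ 0.24038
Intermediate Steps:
r(Z) = Z (r(Z) = Z - 1*0 = Z + 0 = Z)
u(U) = 32 (u(U) = 24 - 8*(-1 + 0) = 24 - 8*(-1) = 24 + 8 = 32)
q(t) = -128 + t (q(t) = -4*32 + t = -128 + t)
103157/436807 + q(-25)/(-36301) = 103157/436807 + (-128 - 25)/(-36301) = 103157*(1/436807) - 153*(-1/36301) = 103157/436807 + 153/36301 = 3811533728/15856530907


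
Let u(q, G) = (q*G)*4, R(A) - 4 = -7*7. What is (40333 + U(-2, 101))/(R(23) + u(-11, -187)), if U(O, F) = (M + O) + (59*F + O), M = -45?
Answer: 46243/8183 ≈ 5.6511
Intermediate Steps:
R(A) = -45 (R(A) = 4 - 7*7 = 4 - 49 = -45)
u(q, G) = 4*G*q (u(q, G) = (G*q)*4 = 4*G*q)
U(O, F) = -45 + 2*O + 59*F (U(O, F) = (-45 + O) + (59*F + O) = (-45 + O) + (O + 59*F) = -45 + 2*O + 59*F)
(40333 + U(-2, 101))/(R(23) + u(-11, -187)) = (40333 + (-45 + 2*(-2) + 59*101))/(-45 + 4*(-187)*(-11)) = (40333 + (-45 - 4 + 5959))/(-45 + 8228) = (40333 + 5910)/8183 = 46243*(1/8183) = 46243/8183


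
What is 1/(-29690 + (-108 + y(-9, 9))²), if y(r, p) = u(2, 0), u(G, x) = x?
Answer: -1/18026 ≈ -5.5475e-5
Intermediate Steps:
y(r, p) = 0
1/(-29690 + (-108 + y(-9, 9))²) = 1/(-29690 + (-108 + 0)²) = 1/(-29690 + (-108)²) = 1/(-29690 + 11664) = 1/(-18026) = -1/18026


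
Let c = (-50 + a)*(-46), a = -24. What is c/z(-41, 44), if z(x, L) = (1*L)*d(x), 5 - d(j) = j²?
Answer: -851/18436 ≈ -0.046160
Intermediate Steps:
d(j) = 5 - j²
z(x, L) = L*(5 - x²) (z(x, L) = (1*L)*(5 - x²) = L*(5 - x²))
c = 3404 (c = (-50 - 24)*(-46) = -74*(-46) = 3404)
c/z(-41, 44) = 3404/((44*(5 - 1*(-41)²))) = 3404/((44*(5 - 1*1681))) = 3404/((44*(5 - 1681))) = 3404/((44*(-1676))) = 3404/(-73744) = 3404*(-1/73744) = -851/18436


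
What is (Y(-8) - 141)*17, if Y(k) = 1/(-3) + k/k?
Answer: -7157/3 ≈ -2385.7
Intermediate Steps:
Y(k) = ⅔ (Y(k) = 1*(-⅓) + 1 = -⅓ + 1 = ⅔)
(Y(-8) - 141)*17 = (⅔ - 141)*17 = -421/3*17 = -7157/3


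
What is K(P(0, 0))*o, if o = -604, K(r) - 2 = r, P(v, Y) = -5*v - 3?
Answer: 604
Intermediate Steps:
P(v, Y) = -3 - 5*v
K(r) = 2 + r
K(P(0, 0))*o = (2 + (-3 - 5*0))*(-604) = (2 + (-3 + 0))*(-604) = (2 - 3)*(-604) = -1*(-604) = 604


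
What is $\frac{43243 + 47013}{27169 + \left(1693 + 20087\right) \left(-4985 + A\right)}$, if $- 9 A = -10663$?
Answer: $- \frac{90256}{82741671} \approx -0.0010908$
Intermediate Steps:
$A = \frac{10663}{9}$ ($A = \left(- \frac{1}{9}\right) \left(-10663\right) = \frac{10663}{9} \approx 1184.8$)
$\frac{43243 + 47013}{27169 + \left(1693 + 20087\right) \left(-4985 + A\right)} = \frac{43243 + 47013}{27169 + \left(1693 + 20087\right) \left(-4985 + \frac{10663}{9}\right)} = \frac{90256}{27169 + 21780 \left(- \frac{34202}{9}\right)} = \frac{90256}{27169 - 82768840} = \frac{90256}{-82741671} = 90256 \left(- \frac{1}{82741671}\right) = - \frac{90256}{82741671}$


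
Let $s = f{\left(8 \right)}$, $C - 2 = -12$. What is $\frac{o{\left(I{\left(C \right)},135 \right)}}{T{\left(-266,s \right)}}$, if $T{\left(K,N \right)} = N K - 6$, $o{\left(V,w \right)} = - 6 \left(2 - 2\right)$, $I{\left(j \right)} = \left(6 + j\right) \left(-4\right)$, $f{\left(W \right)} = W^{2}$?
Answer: $0$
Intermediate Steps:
$C = -10$ ($C = 2 - 12 = -10$)
$I{\left(j \right)} = -24 - 4 j$
$o{\left(V,w \right)} = 0$ ($o{\left(V,w \right)} = \left(-6\right) 0 = 0$)
$s = 64$ ($s = 8^{2} = 64$)
$T{\left(K,N \right)} = -6 + K N$ ($T{\left(K,N \right)} = K N - 6 = -6 + K N$)
$\frac{o{\left(I{\left(C \right)},135 \right)}}{T{\left(-266,s \right)}} = \frac{0}{-6 - 17024} = \frac{0}{-17030} = 0 \left(- \frac{1}{17030}\right) = 0$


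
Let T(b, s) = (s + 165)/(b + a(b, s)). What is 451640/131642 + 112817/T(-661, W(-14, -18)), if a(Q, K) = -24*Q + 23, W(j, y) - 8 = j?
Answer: 16152023819066/1495077 ≈ 1.0803e+7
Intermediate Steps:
W(j, y) = 8 + j
a(Q, K) = 23 - 24*Q
T(b, s) = (165 + s)/(23 - 23*b) (T(b, s) = (s + 165)/(b + (23 - 24*b)) = (165 + s)/(23 - 23*b))
451640/131642 + 112817/T(-661, W(-14, -18)) = 451640/131642 + 112817/(((-165 - (8 - 14))/(23*(-1 - 661)))) = 451640*(1/131642) + 112817/(((1/23)*(-165 - 1*(-6))/(-662))) = 32260/9403 + 112817/(((1/23)*(-1/662)*(-165 + 6))) = 32260/9403 + 112817/(((1/23)*(-1/662)*(-159))) = 32260/9403 + 112817/(159/15226) = 32260/9403 + 112817*(15226/159) = 32260/9403 + 1717751642/159 = 16152023819066/1495077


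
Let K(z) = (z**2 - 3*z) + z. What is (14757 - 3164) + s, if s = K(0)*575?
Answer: 11593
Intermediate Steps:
K(z) = z**2 - 2*z
s = 0 (s = (0*(-2 + 0))*575 = (0*(-2))*575 = 0*575 = 0)
(14757 - 3164) + s = (14757 - 3164) + 0 = 11593 + 0 = 11593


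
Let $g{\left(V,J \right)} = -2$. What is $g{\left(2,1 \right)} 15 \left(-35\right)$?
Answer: $1050$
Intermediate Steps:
$g{\left(2,1 \right)} 15 \left(-35\right) = \left(-2\right) 15 \left(-35\right) = \left(-30\right) \left(-35\right) = 1050$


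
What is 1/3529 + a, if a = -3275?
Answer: -11557474/3529 ≈ -3275.0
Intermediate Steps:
1/3529 + a = 1/3529 - 3275 = -11557474/3529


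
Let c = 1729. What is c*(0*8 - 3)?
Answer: -5187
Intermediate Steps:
c*(0*8 - 3) = 1729*(0*8 - 3) = 1729*(0 - 3) = 1729*(-3) = -5187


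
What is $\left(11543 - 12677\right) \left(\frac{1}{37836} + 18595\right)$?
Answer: $- \frac{44324306523}{2102} \approx -2.1087 \cdot 10^{7}$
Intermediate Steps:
$\left(11543 - 12677\right) \left(\frac{1}{37836} + 18595\right) = - 1134 \left(\frac{1}{37836} + 18595\right) = \left(-1134\right) \frac{703560421}{37836} = - \frac{44324306523}{2102}$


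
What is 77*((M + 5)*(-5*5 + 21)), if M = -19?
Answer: 4312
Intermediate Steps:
77*((M + 5)*(-5*5 + 21)) = 77*((-19 + 5)*(-5*5 + 21)) = 77*(-14*(-25 + 21)) = 77*(-14*(-4)) = 77*56 = 4312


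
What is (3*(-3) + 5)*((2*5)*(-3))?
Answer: 120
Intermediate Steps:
(3*(-3) + 5)*((2*5)*(-3)) = (-9 + 5)*(10*(-3)) = -4*(-30) = 120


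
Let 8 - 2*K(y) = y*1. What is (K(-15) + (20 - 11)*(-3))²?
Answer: 961/4 ≈ 240.25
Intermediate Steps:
K(y) = 4 - y/2
(K(-15) + (20 - 11)*(-3))² = ((4 - ½*(-15)) + (20 - 11)*(-3))² = ((4 + 15/2) + 9*(-3))² = (23/2 - 27)² = (-31/2)² = 961/4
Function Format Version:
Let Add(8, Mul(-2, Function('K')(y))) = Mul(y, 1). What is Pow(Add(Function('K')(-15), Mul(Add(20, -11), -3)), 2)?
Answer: Rational(961, 4) ≈ 240.25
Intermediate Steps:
Function('K')(y) = Add(4, Mul(Rational(-1, 2), y)) (Function('K')(y) = Add(4, Mul(Rational(-1, 2), Mul(y, 1))) = Add(4, Mul(Rational(-1, 2), y)))
Pow(Add(Function('K')(-15), Mul(Add(20, -11), -3)), 2) = Pow(Add(Add(4, Mul(Rational(-1, 2), -15)), Mul(Add(20, -11), -3)), 2) = Pow(Add(Add(4, Rational(15, 2)), Mul(9, -3)), 2) = Pow(Add(Rational(23, 2), -27), 2) = Pow(Rational(-31, 2), 2) = Rational(961, 4)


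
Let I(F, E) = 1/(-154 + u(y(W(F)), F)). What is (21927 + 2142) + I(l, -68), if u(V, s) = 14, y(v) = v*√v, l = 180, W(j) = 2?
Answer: 3369659/140 ≈ 24069.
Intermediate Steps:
y(v) = v^(3/2)
I(F, E) = -1/140 (I(F, E) = 1/(-154 + 14) = 1/(-140) = -1/140)
(21927 + 2142) + I(l, -68) = (21927 + 2142) - 1/140 = 24069 - 1/140 = 3369659/140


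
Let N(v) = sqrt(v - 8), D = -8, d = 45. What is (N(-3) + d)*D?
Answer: -360 - 8*I*sqrt(11) ≈ -360.0 - 26.533*I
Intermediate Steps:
N(v) = sqrt(-8 + v)
(N(-3) + d)*D = (sqrt(-8 - 3) + 45)*(-8) = (sqrt(-11) + 45)*(-8) = (I*sqrt(11) + 45)*(-8) = (45 + I*sqrt(11))*(-8) = -360 - 8*I*sqrt(11)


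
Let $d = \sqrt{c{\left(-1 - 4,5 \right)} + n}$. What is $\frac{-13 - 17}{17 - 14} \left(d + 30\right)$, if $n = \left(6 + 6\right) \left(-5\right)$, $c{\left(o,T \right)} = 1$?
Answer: $-300 - 10 i \sqrt{59} \approx -300.0 - 76.811 i$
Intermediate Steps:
$n = -60$ ($n = 12 \left(-5\right) = -60$)
$d = i \sqrt{59}$ ($d = \sqrt{1 - 60} = \sqrt{-59} = i \sqrt{59} \approx 7.6811 i$)
$\frac{-13 - 17}{17 - 14} \left(d + 30\right) = \frac{-13 - 17}{17 - 14} \left(i \sqrt{59} + 30\right) = - \frac{30}{3} \left(30 + i \sqrt{59}\right) = \left(-30\right) \frac{1}{3} \left(30 + i \sqrt{59}\right) = - 10 \left(30 + i \sqrt{59}\right) = -300 - 10 i \sqrt{59}$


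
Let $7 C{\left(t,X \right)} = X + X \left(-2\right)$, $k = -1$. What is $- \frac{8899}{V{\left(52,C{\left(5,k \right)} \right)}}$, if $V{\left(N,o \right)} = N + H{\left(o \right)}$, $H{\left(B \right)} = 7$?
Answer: $- \frac{8899}{59} \approx -150.83$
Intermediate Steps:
$C{\left(t,X \right)} = - \frac{X}{7}$ ($C{\left(t,X \right)} = \frac{X + X \left(-2\right)}{7} = \frac{X - 2 X}{7} = \frac{\left(-1\right) X}{7} = - \frac{X}{7}$)
$V{\left(N,o \right)} = 7 + N$ ($V{\left(N,o \right)} = N + 7 = 7 + N$)
$- \frac{8899}{V{\left(52,C{\left(5,k \right)} \right)}} = - \frac{8899}{7 + 52} = - \frac{8899}{59}$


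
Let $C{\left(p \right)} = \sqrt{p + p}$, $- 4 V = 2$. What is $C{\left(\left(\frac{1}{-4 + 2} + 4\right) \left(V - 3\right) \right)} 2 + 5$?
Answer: $5 + 7 i \sqrt{2} \approx 5.0 + 9.8995 i$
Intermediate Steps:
$V = - \frac{1}{2}$ ($V = \left(- \frac{1}{4}\right) 2 = - \frac{1}{2} \approx -0.5$)
$C{\left(p \right)} = \sqrt{2} \sqrt{p}$ ($C{\left(p \right)} = \sqrt{2 p} = \sqrt{2} \sqrt{p}$)
$C{\left(\left(\frac{1}{-4 + 2} + 4\right) \left(V - 3\right) \right)} 2 + 5 = \sqrt{2} \sqrt{\left(\frac{1}{-4 + 2} + 4\right) \left(- \frac{1}{2} - 3\right)} 2 + 5 = \sqrt{2} \sqrt{\left(\frac{1}{-2} + 4\right) \left(- \frac{7}{2}\right)} 2 + 5 = \sqrt{2} \sqrt{\left(- \frac{1}{2} + 4\right) \left(- \frac{7}{2}\right)} 2 + 5 = \sqrt{2} \sqrt{\frac{7}{2} \left(- \frac{7}{2}\right)} 2 + 5 = \sqrt{2} \sqrt{- \frac{49}{4}} \cdot 2 + 5 = \sqrt{2} \frac{7 i}{2} \cdot 2 + 5 = \frac{7 i \sqrt{2}}{2} \cdot 2 + 5 = 7 i \sqrt{2} + 5 = 5 + 7 i \sqrt{2}$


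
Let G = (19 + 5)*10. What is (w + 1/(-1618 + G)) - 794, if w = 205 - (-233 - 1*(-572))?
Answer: -1278785/1378 ≈ -928.00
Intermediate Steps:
G = 240 (G = 24*10 = 240)
w = -134 (w = 205 - (-233 + 572) = 205 - 1*339 = 205 - 339 = -134)
(w + 1/(-1618 + G)) - 794 = (-134 + 1/(-1618 + 240)) - 794 = (-134 + 1/(-1378)) - 794 = (-134 - 1/1378) - 794 = -184653/1378 - 794 = -1278785/1378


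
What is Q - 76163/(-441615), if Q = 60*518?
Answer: 13725470363/441615 ≈ 31080.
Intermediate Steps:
Q = 31080
Q - 76163/(-441615) = 31080 - 76163/(-441615) = 31080 - 76163*(-1/441615) = 31080 + 76163/441615 = 13725470363/441615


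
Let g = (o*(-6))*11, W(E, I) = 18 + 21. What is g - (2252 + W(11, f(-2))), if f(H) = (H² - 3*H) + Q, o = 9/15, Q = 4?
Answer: -11653/5 ≈ -2330.6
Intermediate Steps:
o = ⅗ (o = 9*(1/15) = ⅗ ≈ 0.60000)
f(H) = 4 + H² - 3*H (f(H) = (H² - 3*H) + 4 = 4 + H² - 3*H)
W(E, I) = 39
g = -198/5 (g = ((⅗)*(-6))*11 = -18/5*11 = -198/5 ≈ -39.600)
g - (2252 + W(11, f(-2))) = -198/5 - (2252 + 39) = -198/5 - 1*2291 = -198/5 - 2291 = -11653/5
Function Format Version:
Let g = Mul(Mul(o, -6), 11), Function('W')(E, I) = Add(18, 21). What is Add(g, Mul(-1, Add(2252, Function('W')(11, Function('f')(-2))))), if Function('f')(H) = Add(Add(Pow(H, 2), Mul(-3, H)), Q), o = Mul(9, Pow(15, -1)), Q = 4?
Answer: Rational(-11653, 5) ≈ -2330.6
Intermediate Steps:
o = Rational(3, 5) (o = Mul(9, Rational(1, 15)) = Rational(3, 5) ≈ 0.60000)
Function('f')(H) = Add(4, Pow(H, 2), Mul(-3, H)) (Function('f')(H) = Add(Add(Pow(H, 2), Mul(-3, H)), 4) = Add(4, Pow(H, 2), Mul(-3, H)))
Function('W')(E, I) = 39
g = Rational(-198, 5) (g = Mul(Mul(Rational(3, 5), -6), 11) = Mul(Rational(-18, 5), 11) = Rational(-198, 5) ≈ -39.600)
Add(g, Mul(-1, Add(2252, Function('W')(11, Function('f')(-2))))) = Add(Rational(-198, 5), Mul(-1, Add(2252, 39))) = Add(Rational(-198, 5), Mul(-1, 2291)) = Add(Rational(-198, 5), -2291) = Rational(-11653, 5)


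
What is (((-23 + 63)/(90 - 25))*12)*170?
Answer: 16320/13 ≈ 1255.4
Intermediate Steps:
(((-23 + 63)/(90 - 25))*12)*170 = ((40/65)*12)*170 = ((40*(1/65))*12)*170 = ((8/13)*12)*170 = (96/13)*170 = 16320/13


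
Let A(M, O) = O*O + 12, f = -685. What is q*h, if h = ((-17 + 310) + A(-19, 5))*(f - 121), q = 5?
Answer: -1329900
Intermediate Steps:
A(M, O) = 12 + O**2 (A(M, O) = O**2 + 12 = 12 + O**2)
h = -265980 (h = ((-17 + 310) + (12 + 5**2))*(-685 - 121) = (293 + (12 + 25))*(-806) = (293 + 37)*(-806) = 330*(-806) = -265980)
q*h = 5*(-265980) = -1329900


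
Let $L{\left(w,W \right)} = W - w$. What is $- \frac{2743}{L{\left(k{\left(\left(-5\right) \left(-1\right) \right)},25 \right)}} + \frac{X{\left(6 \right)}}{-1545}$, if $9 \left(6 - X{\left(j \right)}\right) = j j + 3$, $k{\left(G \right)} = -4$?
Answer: $- \frac{2542790}{26883} \approx -94.587$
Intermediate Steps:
$X{\left(j \right)} = \frac{17}{3} - \frac{j^{2}}{9}$ ($X{\left(j \right)} = 6 - \frac{j j + 3}{9} = 6 - \frac{j^{2} + 3}{9} = 6 - \frac{3 + j^{2}}{9} = 6 - \left(\frac{1}{3} + \frac{j^{2}}{9}\right) = \frac{17}{3} - \frac{j^{2}}{9}$)
$- \frac{2743}{L{\left(k{\left(\left(-5\right) \left(-1\right) \right)},25 \right)}} + \frac{X{\left(6 \right)}}{-1545} = - \frac{2743}{25 - -4} + \frac{\frac{17}{3} - \frac{6^{2}}{9}}{-1545} = - \frac{2743}{25 + 4} + \left(\frac{17}{3} - 4\right) \left(- \frac{1}{1545}\right) = - \frac{2743}{29} + \left(\frac{17}{3} - 4\right) \left(- \frac{1}{1545}\right) = \left(-2743\right) \frac{1}{29} + \frac{5}{3} \left(- \frac{1}{1545}\right) = - \frac{2743}{29} - \frac{1}{927} = - \frac{2542790}{26883}$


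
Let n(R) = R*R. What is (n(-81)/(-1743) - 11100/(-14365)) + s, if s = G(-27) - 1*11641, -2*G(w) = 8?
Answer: -19442978816/1669213 ≈ -11648.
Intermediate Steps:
n(R) = R²
G(w) = -4 (G(w) = -½*8 = -4)
s = -11645 (s = -4 - 1*11641 = -4 - 11641 = -11645)
(n(-81)/(-1743) - 11100/(-14365)) + s = ((-81)²/(-1743) - 11100/(-14365)) - 11645 = (6561*(-1/1743) - 11100*(-1/14365)) - 11645 = (-2187/581 + 2220/2873) - 11645 = -4993431/1669213 - 11645 = -19442978816/1669213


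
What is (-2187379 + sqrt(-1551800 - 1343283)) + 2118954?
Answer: -68425 + I*sqrt(2895083) ≈ -68425.0 + 1701.5*I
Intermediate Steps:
(-2187379 + sqrt(-1551800 - 1343283)) + 2118954 = (-2187379 + sqrt(-2895083)) + 2118954 = (-2187379 + I*sqrt(2895083)) + 2118954 = -68425 + I*sqrt(2895083)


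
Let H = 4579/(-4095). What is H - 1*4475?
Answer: -18329704/4095 ≈ -4476.1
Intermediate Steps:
H = -4579/4095 (H = 4579*(-1/4095) = -4579/4095 ≈ -1.1182)
H - 1*4475 = -4579/4095 - 1*4475 = -4579/4095 - 4475 = -18329704/4095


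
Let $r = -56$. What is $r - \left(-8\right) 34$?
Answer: $216$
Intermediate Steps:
$r - \left(-8\right) 34 = -56 - \left(-8\right) 34 = -56 - -272 = -56 + 272 = 216$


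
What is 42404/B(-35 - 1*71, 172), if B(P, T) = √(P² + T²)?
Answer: 21202*√10205/10205 ≈ 209.88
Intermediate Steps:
42404/B(-35 - 1*71, 172) = 42404/(√((-35 - 1*71)² + 172²)) = 42404/(√((-35 - 71)² + 29584)) = 42404/(√((-106)² + 29584)) = 42404/(√(11236 + 29584)) = 42404/(√40820) = 42404/((2*√10205)) = 42404*(√10205/20410) = 21202*√10205/10205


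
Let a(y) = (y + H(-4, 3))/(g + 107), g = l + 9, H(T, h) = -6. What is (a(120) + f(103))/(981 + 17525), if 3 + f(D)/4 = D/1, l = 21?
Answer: 27457/1267661 ≈ 0.021660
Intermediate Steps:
f(D) = -12 + 4*D (f(D) = -12 + 4*(D/1) = -12 + 4*(D*1) = -12 + 4*D)
g = 30 (g = 21 + 9 = 30)
a(y) = -6/137 + y/137 (a(y) = (y - 6)/(30 + 107) = (-6 + y)/137 = (-6 + y)*(1/137) = -6/137 + y/137)
(a(120) + f(103))/(981 + 17525) = ((-6/137 + (1/137)*120) + (-12 + 4*103))/(981 + 17525) = ((-6/137 + 120/137) + (-12 + 412))/18506 = (114/137 + 400)*(1/18506) = (54914/137)*(1/18506) = 27457/1267661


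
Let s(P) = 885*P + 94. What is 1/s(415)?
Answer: 1/367369 ≈ 2.7221e-6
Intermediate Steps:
s(P) = 94 + 885*P
1/s(415) = 1/(94 + 885*415) = 1/(94 + 367275) = 1/367369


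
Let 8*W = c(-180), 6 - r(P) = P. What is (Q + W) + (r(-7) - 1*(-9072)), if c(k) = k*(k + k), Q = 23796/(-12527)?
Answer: 215252699/12527 ≈ 17183.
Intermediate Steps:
r(P) = 6 - P
Q = -23796/12527 (Q = 23796*(-1/12527) = -23796/12527 ≈ -1.8996)
c(k) = 2*k² (c(k) = k*(2*k) = 2*k²)
W = 8100 (W = (2*(-180)²)/8 = (2*32400)/8 = (⅛)*64800 = 8100)
(Q + W) + (r(-7) - 1*(-9072)) = (-23796/12527 + 8100) + ((6 - 1*(-7)) - 1*(-9072)) = 101444904/12527 + ((6 + 7) + 9072) = 101444904/12527 + (13 + 9072) = 101444904/12527 + 9085 = 215252699/12527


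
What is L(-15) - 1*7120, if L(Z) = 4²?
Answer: -7104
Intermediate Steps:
L(Z) = 16
L(-15) - 1*7120 = 16 - 1*7120 = 16 - 7120 = -7104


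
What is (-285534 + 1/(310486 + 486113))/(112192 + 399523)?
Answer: -45491219773/81526331457 ≈ -0.55799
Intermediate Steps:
(-285534 + 1/(310486 + 486113))/(112192 + 399523) = (-285534 + 1/796599)/511715 = (-285534 + 1/796599)*(1/511715) = -227456098865/796599*1/511715 = -45491219773/81526331457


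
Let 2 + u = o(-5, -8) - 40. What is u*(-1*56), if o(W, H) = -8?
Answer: 2800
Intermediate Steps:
u = -50 (u = -2 + (-8 - 40) = -2 - 48 = -50)
u*(-1*56) = -(-50)*56 = -50*(-56) = 2800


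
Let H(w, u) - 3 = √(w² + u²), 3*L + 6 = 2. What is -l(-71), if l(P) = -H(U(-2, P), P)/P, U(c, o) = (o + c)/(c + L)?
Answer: -3/71 - √552061/710 ≈ -1.0887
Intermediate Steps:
L = -4/3 (L = -2 + (⅓)*2 = -2 + ⅔ = -4/3 ≈ -1.3333)
U(c, o) = (c + o)/(-4/3 + c) (U(c, o) = (o + c)/(c - 4/3) = (c + o)/(-4/3 + c))
H(w, u) = 3 + √(u² + w²) (H(w, u) = 3 + √(w² + u²) = 3 + √(u² + w²))
l(P) = -(3 + √(P² + (⅗ - 3*P/10)²))/P (l(P) = -(3 + √(P² + (3*(-2 + P)/(-4 + 3*(-2)))²))/P = -(3 + √(P² + (3*(-2 + P)/(-4 - 6))²))/P = -(3 + √(P² + (3*(-2 + P)/(-10))²))/P = -(3 + √(P² + (3*(-⅒)*(-2 + P))²))/P = -(3 + √(P² + (⅗ - 3*P/10)²))/P)
-l(-71) = -(-30 - √(36 - 36*(-71) + 109*(-71)²))/(10*(-71)) = -(-1)*(-30 - √(36 + 2556 + 109*5041))/(10*71) = -(-1)*(-30 - √(36 + 2556 + 549469))/(10*71) = -(-1)*(-30 - √552061)/(10*71) = -(3/71 + √552061/710) = -3/71 - √552061/710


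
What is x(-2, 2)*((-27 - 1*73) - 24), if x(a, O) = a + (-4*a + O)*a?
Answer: 2728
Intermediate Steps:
x(a, O) = a + a*(O - 4*a) (x(a, O) = a + (O - 4*a)*a = a + a*(O - 4*a))
x(-2, 2)*((-27 - 1*73) - 24) = (-2*(1 + 2 - 4*(-2)))*((-27 - 1*73) - 24) = (-2*(1 + 2 + 8))*((-27 - 73) - 24) = (-2*11)*(-100 - 24) = -22*(-124) = 2728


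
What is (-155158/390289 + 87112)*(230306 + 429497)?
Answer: 22432444394658630/390289 ≈ 5.7477e+10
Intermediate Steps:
(-155158/390289 + 87112)*(230306 + 429497) = (-155158*1/390289 + 87112)*659803 = (-155158/390289 + 87112)*659803 = (33998700210/390289)*659803 = 22432444394658630/390289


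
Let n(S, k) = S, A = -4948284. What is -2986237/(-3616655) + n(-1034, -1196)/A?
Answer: 671840381299/813465275910 ≈ 0.82590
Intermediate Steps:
-2986237/(-3616655) + n(-1034, -1196)/A = -2986237/(-3616655) - 1034/(-4948284) = -2986237*(-1/3616655) - 1034*(-1/4948284) = 2986237/3616655 + 47/224922 = 671840381299/813465275910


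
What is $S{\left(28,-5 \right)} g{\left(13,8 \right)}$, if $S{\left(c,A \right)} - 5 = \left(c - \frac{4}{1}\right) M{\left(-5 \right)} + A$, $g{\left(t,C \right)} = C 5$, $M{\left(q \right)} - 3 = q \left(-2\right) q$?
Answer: $-45120$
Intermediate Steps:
$M{\left(q \right)} = 3 - 2 q^{2}$ ($M{\left(q \right)} = 3 + q \left(-2\right) q = 3 + - 2 q q = 3 - 2 q^{2}$)
$g{\left(t,C \right)} = 5 C$
$S{\left(c,A \right)} = 193 + A - 47 c$ ($S{\left(c,A \right)} = 5 + \left(\left(c - \frac{4}{1}\right) \left(3 - 2 \left(-5\right)^{2}\right) + A\right) = 5 + \left(\left(c - 4\right) \left(3 - 50\right) + A\right) = 5 + \left(\left(-4 + c\right) \left(-47\right) + A\right) = 5 - \left(-188 - A + 47 c\right) = 5 + \left(188 + A - 47 c\right) = 193 + A - 47 c$)
$S{\left(28,-5 \right)} g{\left(13,8 \right)} = \left(193 - 5 - 1316\right) 5 \cdot 8 = \left(193 - 5 - 1316\right) 40 = \left(-1128\right) 40 = -45120$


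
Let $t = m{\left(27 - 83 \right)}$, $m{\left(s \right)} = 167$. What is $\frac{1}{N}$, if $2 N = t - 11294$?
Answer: $- \frac{2}{11127} \approx -0.00017974$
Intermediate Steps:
$t = 167$
$N = - \frac{11127}{2}$ ($N = \frac{167 - 11294}{2} = \frac{1}{2} \left(-11127\right) = - \frac{11127}{2} \approx -5563.5$)
$\frac{1}{N} = \frac{1}{- \frac{11127}{2}} = - \frac{2}{11127}$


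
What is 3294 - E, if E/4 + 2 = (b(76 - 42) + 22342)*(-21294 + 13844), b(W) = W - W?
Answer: 665794902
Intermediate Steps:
b(W) = 0
E = -665791608 (E = -8 + 4*((0 + 22342)*(-21294 + 13844)) = -8 + 4*(22342*(-7450)) = -8 + 4*(-166447900) = -8 - 665791600 = -665791608)
3294 - E = 3294 - 1*(-665791608) = 3294 + 665791608 = 665794902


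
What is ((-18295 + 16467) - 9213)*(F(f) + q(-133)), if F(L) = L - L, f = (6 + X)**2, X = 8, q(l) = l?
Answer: 1468453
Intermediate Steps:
f = 196 (f = (6 + 8)**2 = 14**2 = 196)
F(L) = 0
((-18295 + 16467) - 9213)*(F(f) + q(-133)) = ((-18295 + 16467) - 9213)*(0 - 133) = (-1828 - 9213)*(-133) = -11041*(-133) = 1468453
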